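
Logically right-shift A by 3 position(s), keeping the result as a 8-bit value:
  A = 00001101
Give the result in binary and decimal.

Logical shift right by 3: drop the bottom 3 bit(s), prepend 3 zero(s) on the left.
  00001101  ->  keep [00001], discard [101], prepend 000
= 00000001

Answer: 00000001 (1)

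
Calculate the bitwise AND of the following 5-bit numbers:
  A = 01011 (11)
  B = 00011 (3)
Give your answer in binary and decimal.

Apply & to each column (1 only where both bits are 1):
  01011
& 00011
-------
  00011

Answer: 00011 (3)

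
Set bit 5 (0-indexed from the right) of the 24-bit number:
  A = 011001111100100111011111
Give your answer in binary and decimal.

Mask = 1 << 5 = 000000000000000000100000
Bit 5 of A is 0, so OR-ing with the mask flips it to 1.
  011001111100100111011111
| 000000000000000000100000
--------------------------
  011001111100100111111111

Answer: 011001111100100111111111 (6801919)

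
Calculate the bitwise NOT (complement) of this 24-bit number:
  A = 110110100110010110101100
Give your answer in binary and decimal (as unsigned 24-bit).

Flip each bit (0->1, 1->0):
  110110100110010110101100
  001001011001101001010011

Answer: 001001011001101001010011 (2464339)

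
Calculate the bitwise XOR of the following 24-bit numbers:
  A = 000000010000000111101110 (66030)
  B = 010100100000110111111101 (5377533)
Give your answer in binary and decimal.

Apply ^ to each column (1 where bits differ):
  000000010000000111101110
^ 010100100000110111111101
--------------------------
  010100110000110000010011

Answer: 010100110000110000010011 (5442579)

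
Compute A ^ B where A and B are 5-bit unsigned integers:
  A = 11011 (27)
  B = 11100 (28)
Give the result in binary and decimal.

Apply ^ to each column (1 where bits differ):
  11011
^ 11100
-------
  00111

Answer: 00111 (7)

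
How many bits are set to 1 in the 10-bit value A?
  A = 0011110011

0011110011
1-bits at positions (from bit 0 = LSB): 0, 1, 4, 5, 6, 7
Count = 6

Answer: 6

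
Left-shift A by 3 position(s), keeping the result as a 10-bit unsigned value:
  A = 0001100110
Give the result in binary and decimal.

Shift left by 3: drop the top 3 bit(s), append 3 zero(s) on the right.
  0001100110  ->  discard [000], keep [1100110], append 000
= 1100110000

Answer: 1100110000 (816)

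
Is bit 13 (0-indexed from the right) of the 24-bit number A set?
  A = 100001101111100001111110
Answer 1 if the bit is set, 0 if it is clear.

Bit 13 is the 14th from the right.
  100001101111100001111110
            ^
That bit is 1.

Answer: 1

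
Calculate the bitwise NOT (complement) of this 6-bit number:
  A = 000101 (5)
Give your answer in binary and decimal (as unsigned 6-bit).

Flip each bit (0->1, 1->0):
  000101
  111010

Answer: 111010 (58)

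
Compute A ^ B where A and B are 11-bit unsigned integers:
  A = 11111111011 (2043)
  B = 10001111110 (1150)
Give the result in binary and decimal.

Apply ^ to each column (1 where bits differ):
  11111111011
^ 10001111110
-------------
  01110000101

Answer: 01110000101 (901)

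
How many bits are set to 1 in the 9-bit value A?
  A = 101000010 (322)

101000010
1-bits at positions (from bit 0 = LSB): 1, 6, 8
Count = 3

Answer: 3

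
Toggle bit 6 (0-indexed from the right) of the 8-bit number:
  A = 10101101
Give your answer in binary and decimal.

Mask = 1 << 6 = 01000000
Bit 6 of A is 0; XOR with the mask flips it to 1.
  10101101
^ 01000000
----------
  11101101

Answer: 11101101 (237)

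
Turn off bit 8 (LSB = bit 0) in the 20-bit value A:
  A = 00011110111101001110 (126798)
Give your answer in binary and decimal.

Mask = ~(1 << 8) = 11111111111011111111
Bit 8 of A is 1, so AND-ing with the mask clears it to 0.
  00011110111101001110
& 11111111111011111111
----------------------
  00011110111001001110

Answer: 00011110111001001110 (126542)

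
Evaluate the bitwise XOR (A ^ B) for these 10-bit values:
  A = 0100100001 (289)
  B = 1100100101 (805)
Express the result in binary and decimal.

Apply ^ to each column (1 where bits differ):
  0100100001
^ 1100100101
------------
  1000000100

Answer: 1000000100 (516)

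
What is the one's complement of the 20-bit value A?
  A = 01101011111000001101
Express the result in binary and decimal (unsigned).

Flip each bit (0->1, 1->0):
  01101011111000001101
  10010100000111110010

Answer: 10010100000111110010 (606706)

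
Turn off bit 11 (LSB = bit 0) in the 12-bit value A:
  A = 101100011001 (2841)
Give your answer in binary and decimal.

Mask = ~(1 << 11) = 011111111111
Bit 11 of A is 1, so AND-ing with the mask clears it to 0.
  101100011001
& 011111111111
--------------
  001100011001

Answer: 001100011001 (793)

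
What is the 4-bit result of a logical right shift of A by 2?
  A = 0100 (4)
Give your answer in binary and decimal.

Logical shift right by 2: drop the bottom 2 bit(s), prepend 2 zero(s) on the left.
  0100  ->  keep [01], discard [00], prepend 00
= 0001

Answer: 0001 (1)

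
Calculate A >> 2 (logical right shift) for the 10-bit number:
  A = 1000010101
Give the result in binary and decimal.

Logical shift right by 2: drop the bottom 2 bit(s), prepend 2 zero(s) on the left.
  1000010101  ->  keep [10000101], discard [01], prepend 00
= 0010000101

Answer: 0010000101 (133)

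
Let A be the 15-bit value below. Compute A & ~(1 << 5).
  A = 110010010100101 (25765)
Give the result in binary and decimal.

Mask = ~(1 << 5) = 111111111011111
Bit 5 of A is 1, so AND-ing with the mask clears it to 0.
  110010010100101
& 111111111011111
-----------------
  110010010000101

Answer: 110010010000101 (25733)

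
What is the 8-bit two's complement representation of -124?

1. Binary of +124:  01111100
2. Invert bits:     10000011
3. Add 1:           10000100

Answer: 10000100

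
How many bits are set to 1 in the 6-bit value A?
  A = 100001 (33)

100001
1-bits at positions (from bit 0 = LSB): 0, 5
Count = 2

Answer: 2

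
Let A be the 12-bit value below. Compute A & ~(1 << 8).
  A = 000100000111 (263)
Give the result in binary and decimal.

Mask = ~(1 << 8) = 111011111111
Bit 8 of A is 1, so AND-ing with the mask clears it to 0.
  000100000111
& 111011111111
--------------
  000000000111

Answer: 000000000111 (7)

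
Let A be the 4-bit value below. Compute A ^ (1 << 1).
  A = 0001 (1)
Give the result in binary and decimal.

Mask = 1 << 1 = 0010
Bit 1 of A is 0; XOR with the mask flips it to 1.
  0001
^ 0010
------
  0011

Answer: 0011 (3)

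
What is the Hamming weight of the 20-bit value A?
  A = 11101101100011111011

11101101100011111011
1-bits at positions (from bit 0 = LSB): 0, 1, 3, 4, 5, 6, 7, 11, 12, 14, 15, 17, 18, 19
Count = 14

Answer: 14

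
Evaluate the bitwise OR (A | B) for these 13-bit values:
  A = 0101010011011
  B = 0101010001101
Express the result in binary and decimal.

Apply | to each column (1 where either bit is 1):
  0101010011011
| 0101010001101
---------------
  0101010011111

Answer: 0101010011111 (2719)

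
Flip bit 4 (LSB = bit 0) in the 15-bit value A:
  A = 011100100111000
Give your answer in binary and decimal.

Mask = 1 << 4 = 000000000010000
Bit 4 of A is 1; XOR with the mask flips it to 0.
  011100100111000
^ 000000000010000
-----------------
  011100100101000

Answer: 011100100101000 (14632)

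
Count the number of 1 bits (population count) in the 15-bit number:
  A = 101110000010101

101110000010101
1-bits at positions (from bit 0 = LSB): 0, 2, 4, 10, 11, 12, 14
Count = 7

Answer: 7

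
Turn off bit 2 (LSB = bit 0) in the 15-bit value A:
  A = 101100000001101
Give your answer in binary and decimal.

Mask = ~(1 << 2) = 111111111111011
Bit 2 of A is 1, so AND-ing with the mask clears it to 0.
  101100000001101
& 111111111111011
-----------------
  101100000001001

Answer: 101100000001001 (22537)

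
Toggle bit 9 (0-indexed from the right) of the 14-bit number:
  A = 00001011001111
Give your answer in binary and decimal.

Mask = 1 << 9 = 00001000000000
Bit 9 of A is 1; XOR with the mask flips it to 0.
  00001011001111
^ 00001000000000
----------------
  00000011001111

Answer: 00000011001111 (207)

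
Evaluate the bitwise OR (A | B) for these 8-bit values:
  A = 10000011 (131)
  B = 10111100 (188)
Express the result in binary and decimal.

Apply | to each column (1 where either bit is 1):
  10000011
| 10111100
----------
  10111111

Answer: 10111111 (191)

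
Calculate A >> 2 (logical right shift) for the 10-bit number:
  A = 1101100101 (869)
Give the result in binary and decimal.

Logical shift right by 2: drop the bottom 2 bit(s), prepend 2 zero(s) on the left.
  1101100101  ->  keep [11011001], discard [01], prepend 00
= 0011011001

Answer: 0011011001 (217)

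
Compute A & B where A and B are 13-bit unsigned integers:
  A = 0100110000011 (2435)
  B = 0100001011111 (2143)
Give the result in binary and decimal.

Apply & to each column (1 only where both bits are 1):
  0100110000011
& 0100001011111
---------------
  0100000000011

Answer: 0100000000011 (2051)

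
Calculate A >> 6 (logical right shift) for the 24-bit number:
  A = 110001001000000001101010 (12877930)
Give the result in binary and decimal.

Logical shift right by 6: drop the bottom 6 bit(s), prepend 6 zero(s) on the left.
  110001001000000001101010  ->  keep [110001001000000001], discard [101010], prepend 000000
= 000000110001001000000001

Answer: 000000110001001000000001 (201217)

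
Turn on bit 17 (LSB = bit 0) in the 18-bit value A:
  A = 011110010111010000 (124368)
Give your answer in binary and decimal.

Mask = 1 << 17 = 100000000000000000
Bit 17 of A is 0, so OR-ing with the mask flips it to 1.
  011110010111010000
| 100000000000000000
--------------------
  111110010111010000

Answer: 111110010111010000 (255440)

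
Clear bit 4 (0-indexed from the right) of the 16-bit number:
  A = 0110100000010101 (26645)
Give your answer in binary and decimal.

Mask = ~(1 << 4) = 1111111111101111
Bit 4 of A is 1, so AND-ing with the mask clears it to 0.
  0110100000010101
& 1111111111101111
------------------
  0110100000000101

Answer: 0110100000000101 (26629)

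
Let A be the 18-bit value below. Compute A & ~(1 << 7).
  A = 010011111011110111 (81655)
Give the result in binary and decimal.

Mask = ~(1 << 7) = 111111111101111111
Bit 7 of A is 1, so AND-ing with the mask clears it to 0.
  010011111011110111
& 111111111101111111
--------------------
  010011111001110111

Answer: 010011111001110111 (81527)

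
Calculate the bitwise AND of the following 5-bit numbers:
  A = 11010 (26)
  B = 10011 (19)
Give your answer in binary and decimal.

Apply & to each column (1 only where both bits are 1):
  11010
& 10011
-------
  10010

Answer: 10010 (18)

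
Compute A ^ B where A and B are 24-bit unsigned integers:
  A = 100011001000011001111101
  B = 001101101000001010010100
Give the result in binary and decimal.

Apply ^ to each column (1 where bits differ):
  100011001000011001111101
^ 001101101000001010010100
--------------------------
  101110100000010011101001

Answer: 101110100000010011101001 (12190953)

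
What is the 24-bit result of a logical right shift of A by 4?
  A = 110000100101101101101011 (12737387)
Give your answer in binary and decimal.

Logical shift right by 4: drop the bottom 4 bit(s), prepend 4 zero(s) on the left.
  110000100101101101101011  ->  keep [11000010010110110110], discard [1011], prepend 0000
= 000011000010010110110110

Answer: 000011000010010110110110 (796086)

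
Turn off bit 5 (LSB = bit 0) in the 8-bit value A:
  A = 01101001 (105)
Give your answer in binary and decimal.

Mask = ~(1 << 5) = 11011111
Bit 5 of A is 1, so AND-ing with the mask clears it to 0.
  01101001
& 11011111
----------
  01001001

Answer: 01001001 (73)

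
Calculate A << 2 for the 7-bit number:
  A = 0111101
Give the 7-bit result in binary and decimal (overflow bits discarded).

Shift left by 2: drop the top 2 bit(s), append 2 zero(s) on the right.
  0111101  ->  discard [01], keep [11101], append 00
= 1110100

Answer: 1110100 (116)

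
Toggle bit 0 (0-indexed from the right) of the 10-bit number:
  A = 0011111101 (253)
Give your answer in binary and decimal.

Mask = 1 << 0 = 0000000001
Bit 0 of A is 1; XOR with the mask flips it to 0.
  0011111101
^ 0000000001
------------
  0011111100

Answer: 0011111100 (252)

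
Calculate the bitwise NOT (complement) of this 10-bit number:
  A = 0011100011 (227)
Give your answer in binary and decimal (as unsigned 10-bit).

Flip each bit (0->1, 1->0):
  0011100011
  1100011100

Answer: 1100011100 (796)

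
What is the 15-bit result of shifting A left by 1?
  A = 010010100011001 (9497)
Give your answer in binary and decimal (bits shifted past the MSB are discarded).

Shift left by 1: drop the top 1 bit(s), append 1 zero(s) on the right.
  010010100011001  ->  discard [0], keep [10010100011001], append 0
= 100101000110010

Answer: 100101000110010 (18994)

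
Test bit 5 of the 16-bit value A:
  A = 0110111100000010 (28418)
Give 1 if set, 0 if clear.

Bit 5 is the 6th from the right.
  0110111100000010
            ^
That bit is 0.

Answer: 0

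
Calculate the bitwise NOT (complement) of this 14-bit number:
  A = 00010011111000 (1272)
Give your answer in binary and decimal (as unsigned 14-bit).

Flip each bit (0->1, 1->0):
  00010011111000
  11101100000111

Answer: 11101100000111 (15111)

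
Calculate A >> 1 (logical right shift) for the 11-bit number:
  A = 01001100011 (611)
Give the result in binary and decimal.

Logical shift right by 1: drop the bottom 1 bit(s), prepend 1 zero(s) on the left.
  01001100011  ->  keep [0100110001], discard [1], prepend 0
= 00100110001

Answer: 00100110001 (305)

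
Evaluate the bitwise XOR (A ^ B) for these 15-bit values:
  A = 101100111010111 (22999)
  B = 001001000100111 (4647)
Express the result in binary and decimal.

Apply ^ to each column (1 where bits differ):
  101100111010111
^ 001001000100111
-----------------
  100101111110000

Answer: 100101111110000 (19440)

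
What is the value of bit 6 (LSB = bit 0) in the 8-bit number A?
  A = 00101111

Bit 6 is the 7th from the right.
  00101111
   ^
That bit is 0.

Answer: 0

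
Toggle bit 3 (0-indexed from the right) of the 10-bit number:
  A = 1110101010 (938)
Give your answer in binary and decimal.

Mask = 1 << 3 = 0000001000
Bit 3 of A is 1; XOR with the mask flips it to 0.
  1110101010
^ 0000001000
------------
  1110100010

Answer: 1110100010 (930)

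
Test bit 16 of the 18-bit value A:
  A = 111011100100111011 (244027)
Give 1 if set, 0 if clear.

Bit 16 is the 17th from the right.
  111011100100111011
   ^
That bit is 1.

Answer: 1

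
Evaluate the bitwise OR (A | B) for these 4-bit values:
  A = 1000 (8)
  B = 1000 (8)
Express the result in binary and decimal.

Apply | to each column (1 where either bit is 1):
  1000
| 1000
------
  1000

Answer: 1000 (8)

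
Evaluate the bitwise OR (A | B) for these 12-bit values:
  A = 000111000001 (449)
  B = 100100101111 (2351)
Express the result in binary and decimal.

Apply | to each column (1 where either bit is 1):
  000111000001
| 100100101111
--------------
  100111101111

Answer: 100111101111 (2543)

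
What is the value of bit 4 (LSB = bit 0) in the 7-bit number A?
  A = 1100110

Bit 4 is the 5th from the right.
  1100110
    ^
That bit is 0.

Answer: 0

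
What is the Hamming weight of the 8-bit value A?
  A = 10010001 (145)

10010001
1-bits at positions (from bit 0 = LSB): 0, 4, 7
Count = 3

Answer: 3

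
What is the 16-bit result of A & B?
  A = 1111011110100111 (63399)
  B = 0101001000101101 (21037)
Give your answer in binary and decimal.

Apply & to each column (1 only where both bits are 1):
  1111011110100111
& 0101001000101101
------------------
  0101001000100101

Answer: 0101001000100101 (21029)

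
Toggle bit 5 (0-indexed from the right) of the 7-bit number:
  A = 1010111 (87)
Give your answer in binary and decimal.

Mask = 1 << 5 = 0100000
Bit 5 of A is 0; XOR with the mask flips it to 1.
  1010111
^ 0100000
---------
  1110111

Answer: 1110111 (119)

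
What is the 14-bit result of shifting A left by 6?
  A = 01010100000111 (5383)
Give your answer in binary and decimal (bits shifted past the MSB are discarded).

Shift left by 6: drop the top 6 bit(s), append 6 zero(s) on the right.
  01010100000111  ->  discard [010101], keep [00000111], append 000000
= 00000111000000

Answer: 00000111000000 (448)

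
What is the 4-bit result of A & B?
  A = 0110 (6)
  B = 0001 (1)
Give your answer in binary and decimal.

Apply & to each column (1 only where both bits are 1):
  0110
& 0001
------
  0000

Answer: 0000 (0)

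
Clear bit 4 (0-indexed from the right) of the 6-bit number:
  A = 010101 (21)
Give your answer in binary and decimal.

Mask = ~(1 << 4) = 101111
Bit 4 of A is 1, so AND-ing with the mask clears it to 0.
  010101
& 101111
--------
  000101

Answer: 000101 (5)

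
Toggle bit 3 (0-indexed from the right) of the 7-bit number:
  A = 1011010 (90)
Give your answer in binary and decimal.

Mask = 1 << 3 = 0001000
Bit 3 of A is 1; XOR with the mask flips it to 0.
  1011010
^ 0001000
---------
  1010010

Answer: 1010010 (82)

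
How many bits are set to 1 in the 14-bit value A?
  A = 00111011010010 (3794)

00111011010010
1-bits at positions (from bit 0 = LSB): 1, 4, 6, 7, 9, 10, 11
Count = 7

Answer: 7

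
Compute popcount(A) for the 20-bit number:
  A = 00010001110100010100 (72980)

00010001110100010100
1-bits at positions (from bit 0 = LSB): 2, 4, 8, 10, 11, 12, 16
Count = 7

Answer: 7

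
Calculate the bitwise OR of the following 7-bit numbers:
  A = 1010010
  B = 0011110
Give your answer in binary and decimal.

Apply | to each column (1 where either bit is 1):
  1010010
| 0011110
---------
  1011110

Answer: 1011110 (94)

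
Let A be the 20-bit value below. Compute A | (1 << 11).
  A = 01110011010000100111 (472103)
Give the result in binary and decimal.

Mask = 1 << 11 = 00000000100000000000
Bit 11 of A is 0, so OR-ing with the mask flips it to 1.
  01110011010000100111
| 00000000100000000000
----------------------
  01110011110000100111

Answer: 01110011110000100111 (474151)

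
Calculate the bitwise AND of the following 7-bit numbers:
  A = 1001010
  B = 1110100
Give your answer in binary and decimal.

Apply & to each column (1 only where both bits are 1):
  1001010
& 1110100
---------
  1000000

Answer: 1000000 (64)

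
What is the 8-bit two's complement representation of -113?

1. Binary of +113:  01110001
2. Invert bits:     10001110
3. Add 1:           10001111

Answer: 10001111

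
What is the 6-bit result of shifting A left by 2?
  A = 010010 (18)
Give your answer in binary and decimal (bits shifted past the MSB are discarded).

Shift left by 2: drop the top 2 bit(s), append 2 zero(s) on the right.
  010010  ->  discard [01], keep [0010], append 00
= 001000

Answer: 001000 (8)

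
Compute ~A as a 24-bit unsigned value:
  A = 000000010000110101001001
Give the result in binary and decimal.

Flip each bit (0->1, 1->0):
  000000010000110101001001
  111111101111001010110110

Answer: 111111101111001010110110 (16708278)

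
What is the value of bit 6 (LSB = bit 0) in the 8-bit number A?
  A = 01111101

Bit 6 is the 7th from the right.
  01111101
   ^
That bit is 1.

Answer: 1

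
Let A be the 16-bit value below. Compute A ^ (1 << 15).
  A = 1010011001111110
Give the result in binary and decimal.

Mask = 1 << 15 = 1000000000000000
Bit 15 of A is 1; XOR with the mask flips it to 0.
  1010011001111110
^ 1000000000000000
------------------
  0010011001111110

Answer: 0010011001111110 (9854)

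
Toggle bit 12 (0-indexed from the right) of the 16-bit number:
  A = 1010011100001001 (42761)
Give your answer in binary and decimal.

Mask = 1 << 12 = 0001000000000000
Bit 12 of A is 0; XOR with the mask flips it to 1.
  1010011100001001
^ 0001000000000000
------------------
  1011011100001001

Answer: 1011011100001001 (46857)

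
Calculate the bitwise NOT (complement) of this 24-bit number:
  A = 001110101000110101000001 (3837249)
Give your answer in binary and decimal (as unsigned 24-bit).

Flip each bit (0->1, 1->0):
  001110101000110101000001
  110001010111001010111110

Answer: 110001010111001010111110 (12939966)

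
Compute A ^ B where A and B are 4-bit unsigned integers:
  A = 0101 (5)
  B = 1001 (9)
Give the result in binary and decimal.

Apply ^ to each column (1 where bits differ):
  0101
^ 1001
------
  1100

Answer: 1100 (12)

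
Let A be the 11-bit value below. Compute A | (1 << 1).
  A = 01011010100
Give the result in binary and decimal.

Mask = 1 << 1 = 00000000010
Bit 1 of A is 0, so OR-ing with the mask flips it to 1.
  01011010100
| 00000000010
-------------
  01011010110

Answer: 01011010110 (726)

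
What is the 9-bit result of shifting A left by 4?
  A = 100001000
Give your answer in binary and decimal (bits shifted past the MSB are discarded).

Shift left by 4: drop the top 4 bit(s), append 4 zero(s) on the right.
  100001000  ->  discard [1000], keep [01000], append 0000
= 010000000

Answer: 010000000 (128)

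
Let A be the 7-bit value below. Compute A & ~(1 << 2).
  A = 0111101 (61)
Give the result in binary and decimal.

Mask = ~(1 << 2) = 1111011
Bit 2 of A is 1, so AND-ing with the mask clears it to 0.
  0111101
& 1111011
---------
  0111001

Answer: 0111001 (57)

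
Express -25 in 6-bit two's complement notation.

1. Binary of +25:  011001
2. Invert bits:     100110
3. Add 1:           100111

Answer: 100111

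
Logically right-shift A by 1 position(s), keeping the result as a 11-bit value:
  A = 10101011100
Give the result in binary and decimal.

Logical shift right by 1: drop the bottom 1 bit(s), prepend 1 zero(s) on the left.
  10101011100  ->  keep [1010101110], discard [0], prepend 0
= 01010101110

Answer: 01010101110 (686)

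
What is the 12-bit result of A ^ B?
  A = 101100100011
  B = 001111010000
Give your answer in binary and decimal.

Apply ^ to each column (1 where bits differ):
  101100100011
^ 001111010000
--------------
  100011110011

Answer: 100011110011 (2291)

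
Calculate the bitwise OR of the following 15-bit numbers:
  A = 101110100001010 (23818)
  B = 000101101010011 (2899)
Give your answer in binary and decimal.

Apply | to each column (1 where either bit is 1):
  101110100001010
| 000101101010011
-----------------
  101111101011011

Answer: 101111101011011 (24411)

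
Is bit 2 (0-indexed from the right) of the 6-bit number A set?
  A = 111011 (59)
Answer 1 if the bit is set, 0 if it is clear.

Bit 2 is the 3rd from the right.
  111011
     ^
That bit is 0.

Answer: 0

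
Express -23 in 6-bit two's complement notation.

1. Binary of +23:  010111
2. Invert bits:     101000
3. Add 1:           101001

Answer: 101001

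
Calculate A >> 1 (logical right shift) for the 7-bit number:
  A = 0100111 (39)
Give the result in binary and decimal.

Logical shift right by 1: drop the bottom 1 bit(s), prepend 1 zero(s) on the left.
  0100111  ->  keep [010011], discard [1], prepend 0
= 0010011

Answer: 0010011 (19)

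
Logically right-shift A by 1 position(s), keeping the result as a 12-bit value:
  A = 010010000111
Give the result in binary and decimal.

Logical shift right by 1: drop the bottom 1 bit(s), prepend 1 zero(s) on the left.
  010010000111  ->  keep [01001000011], discard [1], prepend 0
= 001001000011

Answer: 001001000011 (579)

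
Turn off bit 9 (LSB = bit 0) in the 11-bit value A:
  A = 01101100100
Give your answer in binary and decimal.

Mask = ~(1 << 9) = 10111111111
Bit 9 of A is 1, so AND-ing with the mask clears it to 0.
  01101100100
& 10111111111
-------------
  00101100100

Answer: 00101100100 (356)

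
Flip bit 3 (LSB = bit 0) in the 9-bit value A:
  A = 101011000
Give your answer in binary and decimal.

Mask = 1 << 3 = 000001000
Bit 3 of A is 1; XOR with the mask flips it to 0.
  101011000
^ 000001000
-----------
  101010000

Answer: 101010000 (336)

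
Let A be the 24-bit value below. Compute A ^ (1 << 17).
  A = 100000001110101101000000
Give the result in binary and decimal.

Mask = 1 << 17 = 000000100000000000000000
Bit 17 of A is 0; XOR with the mask flips it to 1.
  100000001110101101000000
^ 000000100000000000000000
--------------------------
  100000101110101101000000

Answer: 100000101110101101000000 (8579904)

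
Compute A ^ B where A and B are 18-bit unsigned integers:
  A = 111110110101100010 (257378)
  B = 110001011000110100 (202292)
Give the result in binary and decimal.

Apply ^ to each column (1 where bits differ):
  111110110101100010
^ 110001011000110100
--------------------
  001111101101010110

Answer: 001111101101010110 (64342)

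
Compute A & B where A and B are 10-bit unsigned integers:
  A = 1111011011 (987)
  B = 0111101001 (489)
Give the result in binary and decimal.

Apply & to each column (1 only where both bits are 1):
  1111011011
& 0111101001
------------
  0111001001

Answer: 0111001001 (457)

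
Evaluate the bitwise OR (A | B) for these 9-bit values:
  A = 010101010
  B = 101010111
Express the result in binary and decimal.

Apply | to each column (1 where either bit is 1):
  010101010
| 101010111
-----------
  111111111

Answer: 111111111 (511)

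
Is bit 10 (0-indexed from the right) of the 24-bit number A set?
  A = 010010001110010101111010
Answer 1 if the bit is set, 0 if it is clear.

Bit 10 is the 11th from the right.
  010010001110010101111010
               ^
That bit is 1.

Answer: 1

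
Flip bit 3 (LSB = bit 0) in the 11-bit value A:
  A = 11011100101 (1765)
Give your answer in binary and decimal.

Mask = 1 << 3 = 00000001000
Bit 3 of A is 0; XOR with the mask flips it to 1.
  11011100101
^ 00000001000
-------------
  11011101101

Answer: 11011101101 (1773)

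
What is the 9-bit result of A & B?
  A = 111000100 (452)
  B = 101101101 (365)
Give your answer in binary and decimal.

Apply & to each column (1 only where both bits are 1):
  111000100
& 101101101
-----------
  101000100

Answer: 101000100 (324)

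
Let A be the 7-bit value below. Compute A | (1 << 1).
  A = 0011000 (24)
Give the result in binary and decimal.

Mask = 1 << 1 = 0000010
Bit 1 of A is 0, so OR-ing with the mask flips it to 1.
  0011000
| 0000010
---------
  0011010

Answer: 0011010 (26)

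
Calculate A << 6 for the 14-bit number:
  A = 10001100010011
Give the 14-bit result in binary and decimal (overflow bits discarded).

Shift left by 6: drop the top 6 bit(s), append 6 zero(s) on the right.
  10001100010011  ->  discard [100011], keep [00010011], append 000000
= 00010011000000

Answer: 00010011000000 (1216)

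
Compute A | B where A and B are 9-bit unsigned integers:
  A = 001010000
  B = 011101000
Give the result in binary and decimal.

Apply | to each column (1 where either bit is 1):
  001010000
| 011101000
-----------
  011111000

Answer: 011111000 (248)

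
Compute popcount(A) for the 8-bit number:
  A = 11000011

11000011
1-bits at positions (from bit 0 = LSB): 0, 1, 6, 7
Count = 4

Answer: 4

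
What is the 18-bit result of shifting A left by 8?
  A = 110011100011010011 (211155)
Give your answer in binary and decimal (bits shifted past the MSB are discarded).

Shift left by 8: drop the top 8 bit(s), append 8 zero(s) on the right.
  110011100011010011  ->  discard [11001110], keep [0011010011], append 00000000
= 001101001100000000

Answer: 001101001100000000 (54016)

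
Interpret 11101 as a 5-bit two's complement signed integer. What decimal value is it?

MSB is 1, so the value is negative. Find the magnitude:
1. Invert bits:  00010
2. Add 1:        00011  = 3
3. Apply sign:   -3

Answer: -3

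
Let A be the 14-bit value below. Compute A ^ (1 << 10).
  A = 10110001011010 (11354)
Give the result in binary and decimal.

Mask = 1 << 10 = 00010000000000
Bit 10 of A is 1; XOR with the mask flips it to 0.
  10110001011010
^ 00010000000000
----------------
  10100001011010

Answer: 10100001011010 (10330)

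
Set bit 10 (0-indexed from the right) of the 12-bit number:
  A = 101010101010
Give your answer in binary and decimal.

Mask = 1 << 10 = 010000000000
Bit 10 of A is 0, so OR-ing with the mask flips it to 1.
  101010101010
| 010000000000
--------------
  111010101010

Answer: 111010101010 (3754)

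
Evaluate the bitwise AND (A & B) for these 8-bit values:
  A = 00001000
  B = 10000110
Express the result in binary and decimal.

Apply & to each column (1 only where both bits are 1):
  00001000
& 10000110
----------
  00000000

Answer: 00000000 (0)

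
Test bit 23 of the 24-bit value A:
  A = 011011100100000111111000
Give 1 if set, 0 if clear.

Bit 23 is the 24th from the right.
  011011100100000111111000
  ^
That bit is 0.

Answer: 0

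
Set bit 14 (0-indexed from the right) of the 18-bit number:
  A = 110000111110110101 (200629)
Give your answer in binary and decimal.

Mask = 1 << 14 = 000100000000000000
Bit 14 of A is 0, so OR-ing with the mask flips it to 1.
  110000111110110101
| 000100000000000000
--------------------
  110100111110110101

Answer: 110100111110110101 (217013)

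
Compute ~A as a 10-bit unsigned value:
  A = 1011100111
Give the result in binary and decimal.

Flip each bit (0->1, 1->0):
  1011100111
  0100011000

Answer: 0100011000 (280)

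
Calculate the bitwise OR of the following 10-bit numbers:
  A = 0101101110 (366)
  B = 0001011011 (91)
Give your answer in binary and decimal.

Apply | to each column (1 where either bit is 1):
  0101101110
| 0001011011
------------
  0101111111

Answer: 0101111111 (383)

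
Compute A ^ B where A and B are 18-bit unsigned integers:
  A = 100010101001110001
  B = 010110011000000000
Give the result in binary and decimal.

Apply ^ to each column (1 where bits differ):
  100010101001110001
^ 010110011000000000
--------------------
  110100110001110001

Answer: 110100110001110001 (216177)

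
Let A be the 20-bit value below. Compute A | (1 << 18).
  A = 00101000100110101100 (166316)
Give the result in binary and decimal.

Mask = 1 << 18 = 01000000000000000000
Bit 18 of A is 0, so OR-ing with the mask flips it to 1.
  00101000100110101100
| 01000000000000000000
----------------------
  01101000100110101100

Answer: 01101000100110101100 (428460)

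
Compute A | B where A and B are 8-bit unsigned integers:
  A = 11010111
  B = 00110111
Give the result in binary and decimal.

Apply | to each column (1 where either bit is 1):
  11010111
| 00110111
----------
  11110111

Answer: 11110111 (247)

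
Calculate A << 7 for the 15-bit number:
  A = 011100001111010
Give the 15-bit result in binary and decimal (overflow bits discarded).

Shift left by 7: drop the top 7 bit(s), append 7 zero(s) on the right.
  011100001111010  ->  discard [0111000], keep [01111010], append 0000000
= 011110100000000

Answer: 011110100000000 (15616)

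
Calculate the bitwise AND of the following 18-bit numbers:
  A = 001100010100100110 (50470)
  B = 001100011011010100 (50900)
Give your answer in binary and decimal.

Apply & to each column (1 only where both bits are 1):
  001100010100100110
& 001100011011010100
--------------------
  001100010000000100

Answer: 001100010000000100 (50180)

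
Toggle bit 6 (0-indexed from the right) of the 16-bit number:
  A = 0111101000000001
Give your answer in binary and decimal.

Mask = 1 << 6 = 0000000001000000
Bit 6 of A is 0; XOR with the mask flips it to 1.
  0111101000000001
^ 0000000001000000
------------------
  0111101001000001

Answer: 0111101001000001 (31297)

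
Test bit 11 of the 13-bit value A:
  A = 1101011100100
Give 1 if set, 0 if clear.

Bit 11 is the 12th from the right.
  1101011100100
   ^
That bit is 1.

Answer: 1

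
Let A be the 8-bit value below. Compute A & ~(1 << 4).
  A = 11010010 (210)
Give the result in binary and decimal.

Mask = ~(1 << 4) = 11101111
Bit 4 of A is 1, so AND-ing with the mask clears it to 0.
  11010010
& 11101111
----------
  11000010

Answer: 11000010 (194)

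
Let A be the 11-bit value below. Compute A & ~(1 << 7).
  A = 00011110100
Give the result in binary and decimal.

Mask = ~(1 << 7) = 11101111111
Bit 7 of A is 1, so AND-ing with the mask clears it to 0.
  00011110100
& 11101111111
-------------
  00001110100

Answer: 00001110100 (116)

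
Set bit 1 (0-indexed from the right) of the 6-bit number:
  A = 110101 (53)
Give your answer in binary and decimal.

Mask = 1 << 1 = 000010
Bit 1 of A is 0, so OR-ing with the mask flips it to 1.
  110101
| 000010
--------
  110111

Answer: 110111 (55)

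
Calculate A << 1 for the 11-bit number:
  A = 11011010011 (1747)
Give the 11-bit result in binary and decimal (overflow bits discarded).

Shift left by 1: drop the top 1 bit(s), append 1 zero(s) on the right.
  11011010011  ->  discard [1], keep [1011010011], append 0
= 10110100110

Answer: 10110100110 (1446)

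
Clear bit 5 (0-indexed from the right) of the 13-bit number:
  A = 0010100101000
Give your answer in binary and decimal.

Mask = ~(1 << 5) = 1111111011111
Bit 5 of A is 1, so AND-ing with the mask clears it to 0.
  0010100101000
& 1111111011111
---------------
  0010100001000

Answer: 0010100001000 (1288)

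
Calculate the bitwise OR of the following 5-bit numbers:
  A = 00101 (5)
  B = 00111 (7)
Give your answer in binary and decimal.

Apply | to each column (1 where either bit is 1):
  00101
| 00111
-------
  00111

Answer: 00111 (7)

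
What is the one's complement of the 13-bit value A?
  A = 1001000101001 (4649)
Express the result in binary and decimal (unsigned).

Flip each bit (0->1, 1->0):
  1001000101001
  0110111010110

Answer: 0110111010110 (3542)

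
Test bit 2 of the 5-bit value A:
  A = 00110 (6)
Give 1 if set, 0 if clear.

Bit 2 is the 3rd from the right.
  00110
    ^
That bit is 1.

Answer: 1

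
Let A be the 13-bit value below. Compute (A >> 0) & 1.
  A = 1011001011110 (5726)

Bit 0 is the 1st from the right.
  1011001011110
              ^
That bit is 0.

Answer: 0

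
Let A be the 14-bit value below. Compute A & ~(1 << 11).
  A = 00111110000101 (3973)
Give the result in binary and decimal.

Mask = ~(1 << 11) = 11011111111111
Bit 11 of A is 1, so AND-ing with the mask clears it to 0.
  00111110000101
& 11011111111111
----------------
  00011110000101

Answer: 00011110000101 (1925)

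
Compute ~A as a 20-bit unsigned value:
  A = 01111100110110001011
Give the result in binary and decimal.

Flip each bit (0->1, 1->0):
  01111100110110001011
  10000011001001110100

Answer: 10000011001001110100 (537204)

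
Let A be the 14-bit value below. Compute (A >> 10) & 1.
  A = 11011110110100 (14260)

Bit 10 is the 11th from the right.
  11011110110100
     ^
That bit is 1.

Answer: 1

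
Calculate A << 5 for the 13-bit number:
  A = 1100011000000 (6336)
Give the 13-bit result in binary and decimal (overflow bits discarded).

Shift left by 5: drop the top 5 bit(s), append 5 zero(s) on the right.
  1100011000000  ->  discard [11000], keep [11000000], append 00000
= 1100000000000

Answer: 1100000000000 (6144)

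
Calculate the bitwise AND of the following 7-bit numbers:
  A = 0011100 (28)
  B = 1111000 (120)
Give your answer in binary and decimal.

Apply & to each column (1 only where both bits are 1):
  0011100
& 1111000
---------
  0011000

Answer: 0011000 (24)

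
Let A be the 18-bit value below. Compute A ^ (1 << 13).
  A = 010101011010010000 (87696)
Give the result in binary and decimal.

Mask = 1 << 13 = 000010000000000000
Bit 13 of A is 0; XOR with the mask flips it to 1.
  010101011010010000
^ 000010000000000000
--------------------
  010111011010010000

Answer: 010111011010010000 (95888)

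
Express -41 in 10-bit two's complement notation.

1. Binary of +41:  0000101001
2. Invert bits:     1111010110
3. Add 1:           1111010111

Answer: 1111010111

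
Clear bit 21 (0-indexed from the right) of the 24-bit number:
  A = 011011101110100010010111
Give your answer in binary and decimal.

Mask = ~(1 << 21) = 110111111111111111111111
Bit 21 of A is 1, so AND-ing with the mask clears it to 0.
  011011101110100010010111
& 110111111111111111111111
--------------------------
  010011101110100010010111

Answer: 010011101110100010010111 (5171351)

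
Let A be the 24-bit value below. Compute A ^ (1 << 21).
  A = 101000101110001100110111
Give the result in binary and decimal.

Mask = 1 << 21 = 001000000000000000000000
Bit 21 of A is 1; XOR with the mask flips it to 0.
  101000101110001100110111
^ 001000000000000000000000
--------------------------
  100000101110001100110111

Answer: 100000101110001100110111 (8577847)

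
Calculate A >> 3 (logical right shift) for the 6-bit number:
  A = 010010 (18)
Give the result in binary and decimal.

Logical shift right by 3: drop the bottom 3 bit(s), prepend 3 zero(s) on the left.
  010010  ->  keep [010], discard [010], prepend 000
= 000010

Answer: 000010 (2)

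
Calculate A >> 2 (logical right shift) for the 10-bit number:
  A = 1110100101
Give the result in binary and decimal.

Logical shift right by 2: drop the bottom 2 bit(s), prepend 2 zero(s) on the left.
  1110100101  ->  keep [11101001], discard [01], prepend 00
= 0011101001

Answer: 0011101001 (233)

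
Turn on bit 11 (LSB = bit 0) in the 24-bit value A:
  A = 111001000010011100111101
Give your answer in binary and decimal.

Mask = 1 << 11 = 000000000000100000000000
Bit 11 of A is 0, so OR-ing with the mask flips it to 1.
  111001000010011100111101
| 000000000000100000000000
--------------------------
  111001000010111100111101

Answer: 111001000010111100111101 (14954301)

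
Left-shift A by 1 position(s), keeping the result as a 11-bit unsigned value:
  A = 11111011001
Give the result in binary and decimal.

Shift left by 1: drop the top 1 bit(s), append 1 zero(s) on the right.
  11111011001  ->  discard [1], keep [1111011001], append 0
= 11110110010

Answer: 11110110010 (1970)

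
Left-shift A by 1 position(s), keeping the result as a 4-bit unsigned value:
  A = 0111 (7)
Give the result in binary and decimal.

Shift left by 1: drop the top 1 bit(s), append 1 zero(s) on the right.
  0111  ->  discard [0], keep [111], append 0
= 1110

Answer: 1110 (14)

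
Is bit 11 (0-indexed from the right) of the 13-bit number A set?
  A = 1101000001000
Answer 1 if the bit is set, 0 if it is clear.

Bit 11 is the 12th from the right.
  1101000001000
   ^
That bit is 1.

Answer: 1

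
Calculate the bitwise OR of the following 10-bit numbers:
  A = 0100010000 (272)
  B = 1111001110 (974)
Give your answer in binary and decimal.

Apply | to each column (1 where either bit is 1):
  0100010000
| 1111001110
------------
  1111011110

Answer: 1111011110 (990)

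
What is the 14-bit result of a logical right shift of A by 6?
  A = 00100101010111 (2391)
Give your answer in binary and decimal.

Logical shift right by 6: drop the bottom 6 bit(s), prepend 6 zero(s) on the left.
  00100101010111  ->  keep [00100101], discard [010111], prepend 000000
= 00000000100101

Answer: 00000000100101 (37)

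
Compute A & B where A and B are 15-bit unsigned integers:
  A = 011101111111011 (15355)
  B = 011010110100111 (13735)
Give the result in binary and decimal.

Apply & to each column (1 only where both bits are 1):
  011101111111011
& 011010110100111
-----------------
  011000110100011

Answer: 011000110100011 (12707)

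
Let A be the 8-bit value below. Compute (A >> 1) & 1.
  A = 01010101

Bit 1 is the 2nd from the right.
  01010101
        ^
That bit is 0.

Answer: 0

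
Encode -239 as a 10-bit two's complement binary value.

1. Binary of +239:  0011101111
2. Invert bits:     1100010000
3. Add 1:           1100010001

Answer: 1100010001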